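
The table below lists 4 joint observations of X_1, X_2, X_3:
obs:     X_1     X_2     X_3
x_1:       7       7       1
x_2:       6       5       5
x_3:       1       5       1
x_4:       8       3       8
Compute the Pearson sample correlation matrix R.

Step 1 — column means:
  mean(X_1) = (7 + 6 + 1 + 8) / 4 = 22/4 = 5.5
  mean(X_2) = (7 + 5 + 5 + 3) / 4 = 20/4 = 5
  mean(X_3) = (1 + 5 + 1 + 8) / 4 = 15/4 = 3.75

Step 2 — sample variances and covariances s[i,j] = (1/(n-1)) · Σ_k (x_{k,i} - mean_i) · (x_{k,j} - mean_j), with n-1 = 3:
  s[X_1,X_1] = ((1.5)·(1.5) + (0.5)·(0.5) + (-4.5)·(-4.5) + (2.5)·(2.5)) / 3 = 29/3 = 9.6667
  s[X_1,X_2] = ((1.5)·(2) + (0.5)·(0) + (-4.5)·(0) + (2.5)·(-2)) / 3 = -2/3 = -0.6667
  s[X_1,X_3] = ((1.5)·(-2.75) + (0.5)·(1.25) + (-4.5)·(-2.75) + (2.5)·(4.25)) / 3 = 19.5/3 = 6.5
  s[X_2,X_2] = ((2)·(2) + (0)·(0) + (0)·(0) + (-2)·(-2)) / 3 = 8/3 = 2.6667
  s[X_2,X_3] = ((2)·(-2.75) + (0)·(1.25) + (0)·(-2.75) + (-2)·(4.25)) / 3 = -14/3 = -4.6667
  s[X_3,X_3] = ((-2.75)·(-2.75) + (1.25)·(1.25) + (-2.75)·(-2.75) + (4.25)·(4.25)) / 3 = 34.75/3 = 11.5833
  Sample standard deviations s_i = √(s[i,i]):
  s(X_1) = √(9.6667) = 3.1091
  s(X_2) = √(2.6667) = 1.633
  s(X_3) = √(11.5833) = 3.4034

Step 3 — r_{ij} = s_{ij} / (s_i · s_j):
  r[X_1,X_1] = 1 (diagonal).
  r[X_1,X_2] = -0.6667 / (3.1091 · 1.633) = -0.6667 / 5.0772 = -0.1313
  r[X_1,X_3] = 6.5 / (3.1091 · 3.4034) = 6.5 / 10.5817 = 0.6143
  r[X_2,X_2] = 1 (diagonal).
  r[X_2,X_3] = -4.6667 / (1.633 · 3.4034) = -4.6667 / 5.5578 = -0.8397
  r[X_3,X_3] = 1 (diagonal).

R is symmetric with unit diagonal. Assembling:

R = [[1, -0.1313, 0.6143],
 [-0.1313, 1, -0.8397],
 [0.6143, -0.8397, 1]]


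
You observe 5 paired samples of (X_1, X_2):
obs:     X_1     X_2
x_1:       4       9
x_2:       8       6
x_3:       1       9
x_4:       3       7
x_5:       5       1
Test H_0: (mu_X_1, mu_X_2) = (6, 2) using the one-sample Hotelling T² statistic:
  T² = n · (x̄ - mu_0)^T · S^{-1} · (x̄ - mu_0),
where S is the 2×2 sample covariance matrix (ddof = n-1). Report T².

Step 1 — sample mean vector:
  mean(X_1) = (4 + 8 + 1 + 3 + 5) / 5 = 21/5 = 4.2
  mean(X_2) = (9 + 6 + 9 + 7 + 1) / 5 = 32/5 = 6.4
  x̄ = (4.2, 6.4),  deviation x̄ - mu_0 = (4.2, 6.4) - (6, 2) = (-1.8, 4.4).

Step 2 — sample covariance matrix, S[i,j] = (1/(n-1)) · Σ_k (x_{k,i} - mean_i) · (x_{k,j} - mean_j), divisor n-1 = 4:
  S[X_1,X_1] = ((-0.2)·(-0.2) + (3.8)·(3.8) + (-3.2)·(-3.2) + (-1.2)·(-1.2) + (0.8)·(0.8)) / 4 = 26.8/4 = 6.7
  S[X_1,X_2] = ((-0.2)·(2.6) + (3.8)·(-0.4) + (-3.2)·(2.6) + (-1.2)·(0.6) + (0.8)·(-5.4)) / 4 = -15.4/4 = -3.85
  S[X_2,X_2] = ((2.6)·(2.6) + (-0.4)·(-0.4) + (2.6)·(2.6) + (0.6)·(0.6) + (-5.4)·(-5.4)) / 4 = 43.2/4 = 10.8
  S = [[6.7, -3.85],
 [-3.85, 10.8]].

Step 3 — invert S. det(S) = 6.7·10.8 - (-3.85)² = 57.5375.
  S^{-1} = (1/det) · [[d, -b], [-b, a]] = [[0.1877, 0.0669],
 [0.0669, 0.1164]].

Step 4 — quadratic form (x̄ - mu_0)^T · S^{-1} · (x̄ - mu_0):
  S^{-1} · (x̄ - mu_0) = (-0.0434, 0.3919),
  (x̄ - mu_0)^T · [...] = (-1.8)·(-0.0434) + (4.4)·(0.3919) = 1.8027.

Step 5 — scale by n: T² = 5 · 1.8027 = 9.0133.

T² ≈ 9.0133


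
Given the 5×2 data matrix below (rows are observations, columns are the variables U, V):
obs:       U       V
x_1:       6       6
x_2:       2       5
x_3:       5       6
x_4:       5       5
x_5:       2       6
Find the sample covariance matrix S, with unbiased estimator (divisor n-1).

Step 1 — column means:
  mean(U) = (6 + 2 + 5 + 5 + 2) / 5 = 20/5 = 4
  mean(V) = (6 + 5 + 6 + 5 + 6) / 5 = 28/5 = 5.6

Step 2 — sample covariance S[i,j] = (1/(n-1)) · Σ_k (x_{k,i} - mean_i) · (x_{k,j} - mean_j), with n-1 = 4.
  S[U,U] = ((2)·(2) + (-2)·(-2) + (1)·(1) + (1)·(1) + (-2)·(-2)) / 4 = 14/4 = 3.5
  S[U,V] = ((2)·(0.4) + (-2)·(-0.6) + (1)·(0.4) + (1)·(-0.6) + (-2)·(0.4)) / 4 = 1/4 = 0.25
  S[V,V] = ((0.4)·(0.4) + (-0.6)·(-0.6) + (0.4)·(0.4) + (-0.6)·(-0.6) + (0.4)·(0.4)) / 4 = 1.2/4 = 0.3

S is symmetric (S[j,i] = S[i,j]). Assembling:

S = [[3.5, 0.25],
 [0.25, 0.3]]


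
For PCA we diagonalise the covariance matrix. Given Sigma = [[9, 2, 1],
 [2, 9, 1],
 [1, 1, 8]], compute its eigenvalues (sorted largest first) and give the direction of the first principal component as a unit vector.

Step 1 — characteristic polynomial p(λ) = det(λI - Sigma) = λ³ - tr·λ² + c_1·λ - det, where tr = trace, c_1 = sum of the principal 2×2 minors, det = det(Sigma):
  tr = 9 + 9 + 8 = 26,
  c_1 = (9·9 - (2)²) + (9·8 - (1)²) + (9·8 - (1)²) = 77 + 71 + 71 = 219,
  det = 9·(9·8 - (1)²) - (2)·((2)·8 - (1)·(1)) + (1)·((2)·(1) - 9·(1)) = 9·(71) - (2)·(15) + (1)·(-7) = 602.
  So p(λ) = λ³ - 26λ² + 219λ - 602.
Step 2 — look for an integer root (rational root theorem: any rational root is an integer divisor of 602). Testing λ = 7:
  p(7) = 343 - 1274 + 1533 - 602 = 0  ✓
  Dividing out (λ - 7): p(λ) = (λ - 7)(λ² - 19λ + 86).
Step 3 — remaining eigenvalues from the quadratic λ² - 19λ + 86 = 0:
  Δ = 19² - 4·86 = 361 - 344 = 17,  λ = (19 ± √17)/2 = (19 ± 4.1231)/2 ≈ 11.5616 or 7.4384.
  Sorted: λ_1 = 11.5616,  λ_2 = 7.4384,  λ_3 = 7  (check: sum = 26 = tr ✓).

Step 4 — unit eigenvector for λ_1 ≈ 11.5616: v spans the null space of (Sigma - λ_1 I), whose rows are
  r_1 = (-2.5616, 2, 1),  r_2 = (2, -2.5616, 1),  r_3 = (1, 1, -3.5616).
  v is orthogonal to every row, so take v ∝ r_1 × r_2 = ((2)·(1) - (1)·(-2.5616), (1)·(2) - (-2.5616)·(1), (-2.5616)·(-2.5616) - (2)·(2)) ≈ (4.5616, 4.5616, 2.5616).
  Let u = (4.5616, 4.5616, 2.5616).
  ||u|| = √((4.5616)² + (4.5616)² + (2.5616)²) = √(48.1771) ≈ 6.941,  v_1 = u/||u|| ≈ (0.6572, 0.6572, 0.369) (||v_1|| = 1).

λ_1 = 11.5616,  λ_2 = 7.4384,  λ_3 = 7;  v_1 ≈ (0.6572, 0.6572, 0.369)


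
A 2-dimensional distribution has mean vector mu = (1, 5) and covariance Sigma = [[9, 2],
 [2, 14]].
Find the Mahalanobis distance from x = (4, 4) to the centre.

Step 1 — centre the observation: (x - mu) = (3, -1).

Step 2 — invert Sigma. det(Sigma) = 9·14 - (2)² = 122.
  Sigma^{-1} = (1/det) · [[d, -b], [-b, a]] = [[0.1148, -0.0164],
 [-0.0164, 0.0738]].

Step 3 — form the quadratic (x - mu)^T · Sigma^{-1} · (x - mu):
  Sigma^{-1} · (x - mu) = (0.3607, -0.123).
  (x - mu)^T · [Sigma^{-1} · (x - mu)] = (3)·(0.3607) + (-1)·(-0.123) = 1.2049.

Step 4 — take square root: d = √(1.2049) ≈ 1.0977.

d(x, mu) = √(1.2049) ≈ 1.0977


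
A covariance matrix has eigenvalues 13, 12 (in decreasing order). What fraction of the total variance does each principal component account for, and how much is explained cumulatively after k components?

Step 1 — total variance = trace(Sigma) = Σ λ_i = 13 + 12 = 25.

Step 2 — fraction explained by component i = λ_i / Σ λ:
  PC1: 13/25 = 0.52
  PC2: 12/25 = 0.48

Step 3 — cumulative fraction after k components = (λ_1 + ... + λ_k) / Σ λ:
  k = 1: 13/25 = 0.52
  k = 2: (13 + 12)/25 = 25/25 = 1

Summary (fraction, with percent):

explained: PC1 0.52 (52%), PC2 0.48 (48%);  cumulative: 0.52, 1


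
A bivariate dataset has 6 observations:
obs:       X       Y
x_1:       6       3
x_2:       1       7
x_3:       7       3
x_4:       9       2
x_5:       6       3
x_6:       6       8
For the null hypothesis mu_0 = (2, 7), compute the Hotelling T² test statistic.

Step 1 — sample mean vector:
  mean(X) = (6 + 1 + 7 + 9 + 6 + 6) / 6 = 35/6 = 5.8333
  mean(Y) = (3 + 7 + 3 + 2 + 3 + 8) / 6 = 26/6 = 4.3333
  x̄ = (5.8333, 4.3333),  deviation x̄ - mu_0 = (5.8333, 4.3333) - (2, 7) = (3.8333, -2.6667).

Step 2 — sample covariance matrix, S[i,j] = (1/(n-1)) · Σ_k (x_{k,i} - mean_i) · (x_{k,j} - mean_j), divisor n-1 = 5:
  S[X,X] = ((0.1667)·(0.1667) + (-4.8333)·(-4.8333) + (1.1667)·(1.1667) + (3.1667)·(3.1667) + (0.1667)·(0.1667) + (0.1667)·(0.1667)) / 5 = 34.8333/5 = 6.9667
  S[X,Y] = ((0.1667)·(-1.3333) + (-4.8333)·(2.6667) + (1.1667)·(-1.3333) + (3.1667)·(-2.3333) + (0.1667)·(-1.3333) + (0.1667)·(3.6667)) / 5 = -21.6667/5 = -4.3333
  S[Y,Y] = ((-1.3333)·(-1.3333) + (2.6667)·(2.6667) + (-1.3333)·(-1.3333) + (-2.3333)·(-2.3333) + (-1.3333)·(-1.3333) + (3.6667)·(3.6667)) / 5 = 31.3333/5 = 6.2667
  S = [[6.9667, -4.3333],
 [-4.3333, 6.2667]].

Step 3 — invert S. det(S) = 6.9667·6.2667 - (-4.3333)² = 24.88.
  S^{-1} = (1/det) · [[d, -b], [-b, a]] = [[0.2519, 0.1742],
 [0.1742, 0.28]].

Step 4 — quadratic form (x̄ - mu_0)^T · S^{-1} · (x̄ - mu_0):
  S^{-1} · (x̄ - mu_0) = (0.5011, -0.079),
  (x̄ - mu_0)^T · [...] = (3.8333)·(0.5011) + (-2.6667)·(-0.079) = 2.1316.

Step 5 — scale by n: T² = 6 · 2.1316 = 12.7894.

T² ≈ 12.7894


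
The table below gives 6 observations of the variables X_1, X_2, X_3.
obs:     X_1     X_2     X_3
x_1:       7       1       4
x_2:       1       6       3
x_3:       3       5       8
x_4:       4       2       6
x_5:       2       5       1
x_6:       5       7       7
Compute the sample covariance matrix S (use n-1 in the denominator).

Step 1 — column means:
  mean(X_1) = (7 + 1 + 3 + 4 + 2 + 5) / 6 = 22/6 = 3.6667
  mean(X_2) = (1 + 6 + 5 + 2 + 5 + 7) / 6 = 26/6 = 4.3333
  mean(X_3) = (4 + 3 + 8 + 6 + 1 + 7) / 6 = 29/6 = 4.8333

Step 2 — sample covariance S[i,j] = (1/(n-1)) · Σ_k (x_{k,i} - mean_i) · (x_{k,j} - mean_j), with n-1 = 5.
  S[X_1,X_1] = ((3.3333)·(3.3333) + (-2.6667)·(-2.6667) + (-0.6667)·(-0.6667) + (0.3333)·(0.3333) + (-1.6667)·(-1.6667) + (1.3333)·(1.3333)) / 5 = 23.3333/5 = 4.6667
  S[X_1,X_2] = ((3.3333)·(-3.3333) + (-2.6667)·(1.6667) + (-0.6667)·(0.6667) + (0.3333)·(-2.3333) + (-1.6667)·(0.6667) + (1.3333)·(2.6667)) / 5 = -14.3333/5 = -2.8667
  S[X_1,X_3] = ((3.3333)·(-0.8333) + (-2.6667)·(-1.8333) + (-0.6667)·(3.1667) + (0.3333)·(1.1667) + (-1.6667)·(-3.8333) + (1.3333)·(2.1667)) / 5 = 9.6667/5 = 1.9333
  S[X_2,X_2] = ((-3.3333)·(-3.3333) + (1.6667)·(1.6667) + (0.6667)·(0.6667) + (-2.3333)·(-2.3333) + (0.6667)·(0.6667) + (2.6667)·(2.6667)) / 5 = 27.3333/5 = 5.4667
  S[X_2,X_3] = ((-3.3333)·(-0.8333) + (1.6667)·(-1.8333) + (0.6667)·(3.1667) + (-2.3333)·(1.1667) + (0.6667)·(-3.8333) + (2.6667)·(2.1667)) / 5 = 2.3333/5 = 0.4667
  S[X_3,X_3] = ((-0.8333)·(-0.8333) + (-1.8333)·(-1.8333) + (3.1667)·(3.1667) + (1.1667)·(1.1667) + (-3.8333)·(-3.8333) + (2.1667)·(2.1667)) / 5 = 34.8333/5 = 6.9667

S is symmetric (S[j,i] = S[i,j]). Assembling:

S = [[4.6667, -2.8667, 1.9333],
 [-2.8667, 5.4667, 0.4667],
 [1.9333, 0.4667, 6.9667]]


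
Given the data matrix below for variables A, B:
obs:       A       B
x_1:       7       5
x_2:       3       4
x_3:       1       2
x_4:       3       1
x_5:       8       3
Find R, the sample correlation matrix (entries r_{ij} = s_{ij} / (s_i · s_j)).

Step 1 — column means:
  mean(A) = (7 + 3 + 1 + 3 + 8) / 5 = 22/5 = 4.4
  mean(B) = (5 + 4 + 2 + 1 + 3) / 5 = 15/5 = 3

Step 2 — sample variances and covariances s[i,j] = (1/(n-1)) · Σ_k (x_{k,i} - mean_i) · (x_{k,j} - mean_j), with n-1 = 4:
  s[A,A] = ((2.6)·(2.6) + (-1.4)·(-1.4) + (-3.4)·(-3.4) + (-1.4)·(-1.4) + (3.6)·(3.6)) / 4 = 35.2/4 = 8.8
  s[A,B] = ((2.6)·(2) + (-1.4)·(1) + (-3.4)·(-1) + (-1.4)·(-2) + (3.6)·(0)) / 4 = 10/4 = 2.5
  s[B,B] = ((2)·(2) + (1)·(1) + (-1)·(-1) + (-2)·(-2) + (0)·(0)) / 4 = 10/4 = 2.5
  Sample standard deviations s_i = √(s[i,i]):
  s(A) = √(8.8) = 2.9665
  s(B) = √(2.5) = 1.5811

Step 3 — r_{ij} = s_{ij} / (s_i · s_j):
  r[A,A] = 1 (diagonal).
  r[A,B] = 2.5 / (2.9665 · 1.5811) = 2.5 / 4.6904 = 0.533
  r[B,B] = 1 (diagonal).

R is symmetric with unit diagonal. Assembling:

R = [[1, 0.533],
 [0.533, 1]]


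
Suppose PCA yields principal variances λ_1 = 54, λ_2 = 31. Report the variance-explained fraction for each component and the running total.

Step 1 — total variance = trace(Sigma) = Σ λ_i = 54 + 31 = 85.

Step 2 — fraction explained by component i = λ_i / Σ λ:
  PC1: 54/85 = 0.6353
  PC2: 31/85 = 0.3647

Step 3 — cumulative fraction after k components = (λ_1 + ... + λ_k) / Σ λ:
  k = 1: 54/85 = 0.6353
  k = 2: (54 + 31)/85 = 85/85 = 1

Summary (fraction, with percent):

explained: PC1 0.6353 (63.53%), PC2 0.3647 (36.47%);  cumulative: 0.6353, 1


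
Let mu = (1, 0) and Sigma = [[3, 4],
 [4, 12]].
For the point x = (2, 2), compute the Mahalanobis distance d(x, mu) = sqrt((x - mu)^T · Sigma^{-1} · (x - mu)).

Step 1 — centre the observation: (x - mu) = (1, 2).

Step 2 — invert Sigma. det(Sigma) = 3·12 - (4)² = 20.
  Sigma^{-1} = (1/det) · [[d, -b], [-b, a]] = [[0.6, -0.2],
 [-0.2, 0.15]].

Step 3 — form the quadratic (x - mu)^T · Sigma^{-1} · (x - mu):
  Sigma^{-1} · (x - mu) = (0.2, 0.1).
  (x - mu)^T · [Sigma^{-1} · (x - mu)] = (1)·(0.2) + (2)·(0.1) = 0.4.

Step 4 — take square root: d = √(0.4) ≈ 0.6325.

d(x, mu) = √(0.4) ≈ 0.6325


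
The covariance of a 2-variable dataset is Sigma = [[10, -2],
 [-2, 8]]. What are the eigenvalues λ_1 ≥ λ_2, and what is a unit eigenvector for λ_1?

Step 1 — characteristic polynomial of 2×2 Sigma:
  det(Sigma - λI) = λ² - trace · λ + det = 0.
  trace = 10 + 8 = 18, det = 10·8 - (-2)² = 76.
Step 2 — discriminant:
  Δ = trace² - 4·det = 324 - 304 = 20.
Step 3 — eigenvalues:
  λ = (trace ± √Δ)/2 = (18 ± 4.4721)/2,
  λ_1 = 11.2361,  λ_2 = 6.7639.

Step 4 — unit eigenvector for λ_1: solve (Sigma - λ_1 I)v = 0. First row:
  (10 - 11.2361)·v_x + (-2)·v_y = 0, i.e. (-1.2361)·v_x + (-2)·v_y = 0,
  so v ∝ (b, λ_1 - a) = (-2, 1.2361); multiply by -1 so the first entry is positive: u = (2, -1.2361).
  ||u|| = √((2)² + (-1.2361)²) = √(5.5279) ≈ 2.3511,
  v_1 = u/||u|| ≈ (0.8507, -0.5257) (||v_1|| = 1).

λ_1 = 11.2361,  λ_2 = 6.7639;  v_1 ≈ (0.8507, -0.5257)


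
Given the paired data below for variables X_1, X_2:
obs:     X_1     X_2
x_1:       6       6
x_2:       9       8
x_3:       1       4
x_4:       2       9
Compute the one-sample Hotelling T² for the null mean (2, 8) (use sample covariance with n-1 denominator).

Step 1 — sample mean vector:
  mean(X_1) = (6 + 9 + 1 + 2) / 4 = 18/4 = 4.5
  mean(X_2) = (6 + 8 + 4 + 9) / 4 = 27/4 = 6.75
  x̄ = (4.5, 6.75),  deviation x̄ - mu_0 = (4.5, 6.75) - (2, 8) = (2.5, -1.25).

Step 2 — sample covariance matrix, S[i,j] = (1/(n-1)) · Σ_k (x_{k,i} - mean_i) · (x_{k,j} - mean_j), divisor n-1 = 3:
  S[X_1,X_1] = ((1.5)·(1.5) + (4.5)·(4.5) + (-3.5)·(-3.5) + (-2.5)·(-2.5)) / 3 = 41/3 = 13.6667
  S[X_1,X_2] = ((1.5)·(-0.75) + (4.5)·(1.25) + (-3.5)·(-2.75) + (-2.5)·(2.25)) / 3 = 8.5/3 = 2.8333
  S[X_2,X_2] = ((-0.75)·(-0.75) + (1.25)·(1.25) + (-2.75)·(-2.75) + (2.25)·(2.25)) / 3 = 14.75/3 = 4.9167
  S = [[13.6667, 2.8333],
 [2.8333, 4.9167]].

Step 3 — invert S. det(S) = 13.6667·4.9167 - (2.8333)² = 59.1667.
  S^{-1} = (1/det) · [[d, -b], [-b, a]] = [[0.0831, -0.0479],
 [-0.0479, 0.231]].

Step 4 — quadratic form (x̄ - mu_0)^T · S^{-1} · (x̄ - mu_0):
  S^{-1} · (x̄ - mu_0) = (0.2676, -0.4085),
  (x̄ - mu_0)^T · [...] = (2.5)·(0.2676) + (-1.25)·(-0.4085) = 1.1796.

Step 5 — scale by n: T² = 4 · 1.1796 = 4.7183.

T² ≈ 4.7183


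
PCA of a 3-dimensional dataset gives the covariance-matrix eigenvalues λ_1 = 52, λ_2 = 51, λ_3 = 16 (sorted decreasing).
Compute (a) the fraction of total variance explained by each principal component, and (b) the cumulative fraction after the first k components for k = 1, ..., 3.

Step 1 — total variance = trace(Sigma) = Σ λ_i = 52 + 51 + 16 = 119.

Step 2 — fraction explained by component i = λ_i / Σ λ:
  PC1: 52/119 = 0.437
  PC2: 51/119 = 0.4286
  PC3: 16/119 = 0.1345

Step 3 — cumulative fraction after k components = (λ_1 + ... + λ_k) / Σ λ:
  k = 1: 52/119 = 0.437
  k = 2: (52 + 51)/119 = 103/119 = 0.8655
  k = 3: (52 + 51 + 16)/119 = 119/119 = 1

Summary (fraction, with percent):

explained: PC1 0.437 (43.7%), PC2 0.4286 (42.86%), PC3 0.1345 (13.45%);  cumulative: 0.437, 0.8655, 1


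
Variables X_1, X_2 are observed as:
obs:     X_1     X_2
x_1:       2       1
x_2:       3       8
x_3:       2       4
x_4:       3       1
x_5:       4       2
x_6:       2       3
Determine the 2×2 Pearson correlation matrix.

Step 1 — column means:
  mean(X_1) = (2 + 3 + 2 + 3 + 4 + 2) / 6 = 16/6 = 2.6667
  mean(X_2) = (1 + 8 + 4 + 1 + 2 + 3) / 6 = 19/6 = 3.1667

Step 2 — sample variances and covariances s[i,j] = (1/(n-1)) · Σ_k (x_{k,i} - mean_i) · (x_{k,j} - mean_j), with n-1 = 5:
  s[X_1,X_1] = ((-0.6667)·(-0.6667) + (0.3333)·(0.3333) + (-0.6667)·(-0.6667) + (0.3333)·(0.3333) + (1.3333)·(1.3333) + (-0.6667)·(-0.6667)) / 5 = 3.3333/5 = 0.6667
  s[X_1,X_2] = ((-0.6667)·(-2.1667) + (0.3333)·(4.8333) + (-0.6667)·(0.8333) + (0.3333)·(-2.1667) + (1.3333)·(-1.1667) + (-0.6667)·(-0.1667)) / 5 = 0.3333/5 = 0.0667
  s[X_2,X_2] = ((-2.1667)·(-2.1667) + (4.8333)·(4.8333) + (0.8333)·(0.8333) + (-2.1667)·(-2.1667) + (-1.1667)·(-1.1667) + (-0.1667)·(-0.1667)) / 5 = 34.8333/5 = 6.9667
  Sample standard deviations s_i = √(s[i,i]):
  s(X_1) = √(0.6667) = 0.8165
  s(X_2) = √(6.9667) = 2.6394

Step 3 — r_{ij} = s_{ij} / (s_i · s_j):
  r[X_1,X_1] = 1 (diagonal).
  r[X_1,X_2] = 0.0667 / (0.8165 · 2.6394) = 0.0667 / 2.1551 = 0.0309
  r[X_2,X_2] = 1 (diagonal).

R is symmetric with unit diagonal. Assembling:

R = [[1, 0.0309],
 [0.0309, 1]]


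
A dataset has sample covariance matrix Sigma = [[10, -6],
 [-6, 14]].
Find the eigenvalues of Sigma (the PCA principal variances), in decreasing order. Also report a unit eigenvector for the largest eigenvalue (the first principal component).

Step 1 — characteristic polynomial of 2×2 Sigma:
  det(Sigma - λI) = λ² - trace · λ + det = 0.
  trace = 10 + 14 = 24, det = 10·14 - (-6)² = 104.
Step 2 — discriminant:
  Δ = trace² - 4·det = 576 - 416 = 160.
Step 3 — eigenvalues:
  λ = (trace ± √Δ)/2 = (24 ± 12.6491)/2,
  λ_1 = 18.3246,  λ_2 = 5.6754.

Step 4 — unit eigenvector for λ_1: solve (Sigma - λ_1 I)v = 0. First row:
  (10 - 18.3246)·v_x + (-6)·v_y = 0, i.e. (-8.3246)·v_x + (-6)·v_y = 0,
  so v ∝ (b, λ_1 - a) = (-6, 8.3246); multiply by -1 so the first entry is positive: u = (6, -8.3246).
  ||u|| = √((6)² + (-8.3246)²) = √(105.2982) ≈ 10.2615,
  v_1 = u/||u|| ≈ (0.5847, -0.8112) (||v_1|| = 1).

λ_1 = 18.3246,  λ_2 = 5.6754;  v_1 ≈ (0.5847, -0.8112)


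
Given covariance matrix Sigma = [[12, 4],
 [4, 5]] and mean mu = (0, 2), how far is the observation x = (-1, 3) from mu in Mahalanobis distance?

Step 1 — centre the observation: (x - mu) = (-1, 1).

Step 2 — invert Sigma. det(Sigma) = 12·5 - (4)² = 44.
  Sigma^{-1} = (1/det) · [[d, -b], [-b, a]] = [[0.1136, -0.0909],
 [-0.0909, 0.2727]].

Step 3 — form the quadratic (x - mu)^T · Sigma^{-1} · (x - mu):
  Sigma^{-1} · (x - mu) = (-0.2045, 0.3636).
  (x - mu)^T · [Sigma^{-1} · (x - mu)] = (-1)·(-0.2045) + (1)·(0.3636) = 0.5682.

Step 4 — take square root: d = √(0.5682) ≈ 0.7538.

d(x, mu) = √(0.5682) ≈ 0.7538


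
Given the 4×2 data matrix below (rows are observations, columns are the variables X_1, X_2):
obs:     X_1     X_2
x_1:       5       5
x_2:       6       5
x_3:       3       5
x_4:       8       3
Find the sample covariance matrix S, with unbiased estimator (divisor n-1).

Step 1 — column means:
  mean(X_1) = (5 + 6 + 3 + 8) / 4 = 22/4 = 5.5
  mean(X_2) = (5 + 5 + 5 + 3) / 4 = 18/4 = 4.5

Step 2 — sample covariance S[i,j] = (1/(n-1)) · Σ_k (x_{k,i} - mean_i) · (x_{k,j} - mean_j), with n-1 = 3.
  S[X_1,X_1] = ((-0.5)·(-0.5) + (0.5)·(0.5) + (-2.5)·(-2.5) + (2.5)·(2.5)) / 3 = 13/3 = 4.3333
  S[X_1,X_2] = ((-0.5)·(0.5) + (0.5)·(0.5) + (-2.5)·(0.5) + (2.5)·(-1.5)) / 3 = -5/3 = -1.6667
  S[X_2,X_2] = ((0.5)·(0.5) + (0.5)·(0.5) + (0.5)·(0.5) + (-1.5)·(-1.5)) / 3 = 3/3 = 1

S is symmetric (S[j,i] = S[i,j]). Assembling:

S = [[4.3333, -1.6667],
 [-1.6667, 1]]


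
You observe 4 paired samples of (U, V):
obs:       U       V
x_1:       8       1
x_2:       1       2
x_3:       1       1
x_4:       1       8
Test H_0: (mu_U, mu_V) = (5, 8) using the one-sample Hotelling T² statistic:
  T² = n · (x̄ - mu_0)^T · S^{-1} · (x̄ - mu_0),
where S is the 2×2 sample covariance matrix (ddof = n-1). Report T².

Step 1 — sample mean vector:
  mean(U) = (8 + 1 + 1 + 1) / 4 = 11/4 = 2.75
  mean(V) = (1 + 2 + 1 + 8) / 4 = 12/4 = 3
  x̄ = (2.75, 3),  deviation x̄ - mu_0 = (2.75, 3) - (5, 8) = (-2.25, -5).

Step 2 — sample covariance matrix, S[i,j] = (1/(n-1)) · Σ_k (x_{k,i} - mean_i) · (x_{k,j} - mean_j), divisor n-1 = 3:
  S[U,U] = ((5.25)·(5.25) + (-1.75)·(-1.75) + (-1.75)·(-1.75) + (-1.75)·(-1.75)) / 3 = 36.75/3 = 12.25
  S[U,V] = ((5.25)·(-2) + (-1.75)·(-1) + (-1.75)·(-2) + (-1.75)·(5)) / 3 = -14/3 = -4.6667
  S[V,V] = ((-2)·(-2) + (-1)·(-1) + (-2)·(-2) + (5)·(5)) / 3 = 34/3 = 11.3333
  S = [[12.25, -4.6667],
 [-4.6667, 11.3333]].

Step 3 — invert S. det(S) = 12.25·11.3333 - (-4.6667)² = 117.0556.
  S^{-1} = (1/det) · [[d, -b], [-b, a]] = [[0.0968, 0.0399],
 [0.0399, 0.1047]].

Step 4 — quadratic form (x̄ - mu_0)^T · S^{-1} · (x̄ - mu_0):
  S^{-1} · (x̄ - mu_0) = (-0.4172, -0.613),
  (x̄ - mu_0)^T · [...] = (-2.25)·(-0.4172) + (-5)·(-0.613) = 4.0034.

Step 5 — scale by n: T² = 4 · 4.0034 = 16.0138.

T² ≈ 16.0138


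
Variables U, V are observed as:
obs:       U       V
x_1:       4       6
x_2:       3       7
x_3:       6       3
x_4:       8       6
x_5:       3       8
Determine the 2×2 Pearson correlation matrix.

Step 1 — column means:
  mean(U) = (4 + 3 + 6 + 8 + 3) / 5 = 24/5 = 4.8
  mean(V) = (6 + 7 + 3 + 6 + 8) / 5 = 30/5 = 6

Step 2 — sample variances and covariances s[i,j] = (1/(n-1)) · Σ_k (x_{k,i} - mean_i) · (x_{k,j} - mean_j), with n-1 = 4:
  s[U,U] = ((-0.8)·(-0.8) + (-1.8)·(-1.8) + (1.2)·(1.2) + (3.2)·(3.2) + (-1.8)·(-1.8)) / 4 = 18.8/4 = 4.7
  s[U,V] = ((-0.8)·(0) + (-1.8)·(1) + (1.2)·(-3) + (3.2)·(0) + (-1.8)·(2)) / 4 = -9/4 = -2.25
  s[V,V] = ((0)·(0) + (1)·(1) + (-3)·(-3) + (0)·(0) + (2)·(2)) / 4 = 14/4 = 3.5
  Sample standard deviations s_i = √(s[i,i]):
  s(U) = √(4.7) = 2.1679
  s(V) = √(3.5) = 1.8708

Step 3 — r_{ij} = s_{ij} / (s_i · s_j):
  r[U,U] = 1 (diagonal).
  r[U,V] = -2.25 / (2.1679 · 1.8708) = -2.25 / 4.0559 = -0.5548
  r[V,V] = 1 (diagonal).

R is symmetric with unit diagonal. Assembling:

R = [[1, -0.5548],
 [-0.5548, 1]]


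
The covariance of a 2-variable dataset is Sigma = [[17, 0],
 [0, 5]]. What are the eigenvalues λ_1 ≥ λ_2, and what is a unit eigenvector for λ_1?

Step 1 — characteristic polynomial of 2×2 Sigma:
  det(Sigma - λI) = λ² - trace · λ + det = 0.
  trace = 17 + 5 = 22, det = 17·5 - (0)² = 85.
Step 2 — discriminant:
  Δ = trace² - 4·det = 484 - 340 = 144.
Step 3 — eigenvalues:
  λ = (trace ± √Δ)/2 = (22 ± 12)/2,
  λ_1 = 17,  λ_2 = 5.

Step 4 — unit eigenvector for λ_1: Sigma is diagonal, so its eigenvectors are the coordinate axes. λ_1 = 17 is the diagonal entry on the first coordinate axis, hence
  v_1 = (1, 0) (||v_1|| = 1).

λ_1 = 17,  λ_2 = 5;  v_1 ≈ (1, 0)


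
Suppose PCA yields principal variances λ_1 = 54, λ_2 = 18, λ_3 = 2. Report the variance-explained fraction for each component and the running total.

Step 1 — total variance = trace(Sigma) = Σ λ_i = 54 + 18 + 2 = 74.

Step 2 — fraction explained by component i = λ_i / Σ λ:
  PC1: 54/74 = 0.7297
  PC2: 18/74 = 0.2432
  PC3: 2/74 = 0.027

Step 3 — cumulative fraction after k components = (λ_1 + ... + λ_k) / Σ λ:
  k = 1: 54/74 = 0.7297
  k = 2: (54 + 18)/74 = 72/74 = 0.973
  k = 3: (54 + 18 + 2)/74 = 74/74 = 1

Summary (fraction, with percent):

explained: PC1 0.7297 (72.97%), PC2 0.2432 (24.32%), PC3 0.027 (2.7%);  cumulative: 0.7297, 0.973, 1


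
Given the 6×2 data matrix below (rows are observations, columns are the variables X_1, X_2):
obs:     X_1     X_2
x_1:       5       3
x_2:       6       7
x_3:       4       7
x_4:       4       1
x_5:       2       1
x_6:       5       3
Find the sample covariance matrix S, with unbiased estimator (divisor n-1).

Step 1 — column means:
  mean(X_1) = (5 + 6 + 4 + 4 + 2 + 5) / 6 = 26/6 = 4.3333
  mean(X_2) = (3 + 7 + 7 + 1 + 1 + 3) / 6 = 22/6 = 3.6667

Step 2 — sample covariance S[i,j] = (1/(n-1)) · Σ_k (x_{k,i} - mean_i) · (x_{k,j} - mean_j), with n-1 = 5.
  S[X_1,X_1] = ((0.6667)·(0.6667) + (1.6667)·(1.6667) + (-0.3333)·(-0.3333) + (-0.3333)·(-0.3333) + (-2.3333)·(-2.3333) + (0.6667)·(0.6667)) / 5 = 9.3333/5 = 1.8667
  S[X_1,X_2] = ((0.6667)·(-0.6667) + (1.6667)·(3.3333) + (-0.3333)·(3.3333) + (-0.3333)·(-2.6667) + (-2.3333)·(-2.6667) + (0.6667)·(-0.6667)) / 5 = 10.6667/5 = 2.1333
  S[X_2,X_2] = ((-0.6667)·(-0.6667) + (3.3333)·(3.3333) + (3.3333)·(3.3333) + (-2.6667)·(-2.6667) + (-2.6667)·(-2.6667) + (-0.6667)·(-0.6667)) / 5 = 37.3333/5 = 7.4667

S is symmetric (S[j,i] = S[i,j]). Assembling:

S = [[1.8667, 2.1333],
 [2.1333, 7.4667]]


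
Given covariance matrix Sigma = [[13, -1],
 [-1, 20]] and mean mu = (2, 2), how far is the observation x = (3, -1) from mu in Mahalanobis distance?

Step 1 — centre the observation: (x - mu) = (1, -3).

Step 2 — invert Sigma. det(Sigma) = 13·20 - (-1)² = 259.
  Sigma^{-1} = (1/det) · [[d, -b], [-b, a]] = [[0.0772, 0.0039],
 [0.0039, 0.0502]].

Step 3 — form the quadratic (x - mu)^T · Sigma^{-1} · (x - mu):
  Sigma^{-1} · (x - mu) = (0.0656, -0.1467).
  (x - mu)^T · [Sigma^{-1} · (x - mu)] = (1)·(0.0656) + (-3)·(-0.1467) = 0.5058.

Step 4 — take square root: d = √(0.5058) ≈ 0.7112.

d(x, mu) = √(0.5058) ≈ 0.7112


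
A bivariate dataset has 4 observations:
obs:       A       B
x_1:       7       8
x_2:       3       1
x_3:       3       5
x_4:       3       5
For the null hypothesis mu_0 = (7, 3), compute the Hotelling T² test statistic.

Step 1 — sample mean vector:
  mean(A) = (7 + 3 + 3 + 3) / 4 = 16/4 = 4
  mean(B) = (8 + 1 + 5 + 5) / 4 = 19/4 = 4.75
  x̄ = (4, 4.75),  deviation x̄ - mu_0 = (4, 4.75) - (7, 3) = (-3, 1.75).

Step 2 — sample covariance matrix, S[i,j] = (1/(n-1)) · Σ_k (x_{k,i} - mean_i) · (x_{k,j} - mean_j), divisor n-1 = 3:
  S[A,A] = ((3)·(3) + (-1)·(-1) + (-1)·(-1) + (-1)·(-1)) / 3 = 12/3 = 4
  S[A,B] = ((3)·(3.25) + (-1)·(-3.75) + (-1)·(0.25) + (-1)·(0.25)) / 3 = 13/3 = 4.3333
  S[B,B] = ((3.25)·(3.25) + (-3.75)·(-3.75) + (0.25)·(0.25) + (0.25)·(0.25)) / 3 = 24.75/3 = 8.25
  S = [[4, 4.3333],
 [4.3333, 8.25]].

Step 3 — invert S. det(S) = 4·8.25 - (4.3333)² = 14.2222.
  S^{-1} = (1/det) · [[d, -b], [-b, a]] = [[0.5801, -0.3047],
 [-0.3047, 0.2812]].

Step 4 — quadratic form (x̄ - mu_0)^T · S^{-1} · (x̄ - mu_0):
  S^{-1} · (x̄ - mu_0) = (-2.2734, 1.4062),
  (x̄ - mu_0)^T · [...] = (-3)·(-2.2734) + (1.75)·(1.4062) = 9.2812.

Step 5 — scale by n: T² = 4 · 9.2812 = 37.125.

T² ≈ 37.125


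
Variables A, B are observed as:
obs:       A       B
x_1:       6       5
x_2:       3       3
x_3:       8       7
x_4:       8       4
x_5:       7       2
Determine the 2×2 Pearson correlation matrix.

Step 1 — column means:
  mean(A) = (6 + 3 + 8 + 8 + 7) / 5 = 32/5 = 6.4
  mean(B) = (5 + 3 + 7 + 4 + 2) / 5 = 21/5 = 4.2

Step 2 — sample variances and covariances s[i,j] = (1/(n-1)) · Σ_k (x_{k,i} - mean_i) · (x_{k,j} - mean_j), with n-1 = 4:
  s[A,A] = ((-0.4)·(-0.4) + (-3.4)·(-3.4) + (1.6)·(1.6) + (1.6)·(1.6) + (0.6)·(0.6)) / 4 = 17.2/4 = 4.3
  s[A,B] = ((-0.4)·(0.8) + (-3.4)·(-1.2) + (1.6)·(2.8) + (1.6)·(-0.2) + (0.6)·(-2.2)) / 4 = 6.6/4 = 1.65
  s[B,B] = ((0.8)·(0.8) + (-1.2)·(-1.2) + (2.8)·(2.8) + (-0.2)·(-0.2) + (-2.2)·(-2.2)) / 4 = 14.8/4 = 3.7
  Sample standard deviations s_i = √(s[i,i]):
  s(A) = √(4.3) = 2.0736
  s(B) = √(3.7) = 1.9235

Step 3 — r_{ij} = s_{ij} / (s_i · s_j):
  r[A,A] = 1 (diagonal).
  r[A,B] = 1.65 / (2.0736 · 1.9235) = 1.65 / 3.9887 = 0.4137
  r[B,B] = 1 (diagonal).

R is symmetric with unit diagonal. Assembling:

R = [[1, 0.4137],
 [0.4137, 1]]


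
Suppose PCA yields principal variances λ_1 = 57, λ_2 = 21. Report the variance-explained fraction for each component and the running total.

Step 1 — total variance = trace(Sigma) = Σ λ_i = 57 + 21 = 78.

Step 2 — fraction explained by component i = λ_i / Σ λ:
  PC1: 57/78 = 0.7308
  PC2: 21/78 = 0.2692

Step 3 — cumulative fraction after k components = (λ_1 + ... + λ_k) / Σ λ:
  k = 1: 57/78 = 0.7308
  k = 2: (57 + 21)/78 = 78/78 = 1

Summary (fraction, with percent):

explained: PC1 0.7308 (73.08%), PC2 0.2692 (26.92%);  cumulative: 0.7308, 1


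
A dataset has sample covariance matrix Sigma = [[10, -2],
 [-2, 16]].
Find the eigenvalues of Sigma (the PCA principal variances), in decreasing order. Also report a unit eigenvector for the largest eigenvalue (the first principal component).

Step 1 — characteristic polynomial of 2×2 Sigma:
  det(Sigma - λI) = λ² - trace · λ + det = 0.
  trace = 10 + 16 = 26, det = 10·16 - (-2)² = 156.
Step 2 — discriminant:
  Δ = trace² - 4·det = 676 - 624 = 52.
Step 3 — eigenvalues:
  λ = (trace ± √Δ)/2 = (26 ± 7.2111)/2,
  λ_1 = 16.6056,  λ_2 = 9.3944.

Step 4 — unit eigenvector for λ_1: solve (Sigma - λ_1 I)v = 0. First row:
  (10 - 16.6056)·v_x + (-2)·v_y = 0, i.e. (-6.6056)·v_x + (-2)·v_y = 0,
  so v ∝ (b, λ_1 - a) = (-2, 6.6056); multiply by -1 so the first entry is positive: u = (2, -6.6056).
  ||u|| = √((2)² + (-6.6056)²) = √(47.6333) ≈ 6.9017,
  v_1 = u/||u|| ≈ (0.2898, -0.9571) (||v_1|| = 1).

λ_1 = 16.6056,  λ_2 = 9.3944;  v_1 ≈ (0.2898, -0.9571)


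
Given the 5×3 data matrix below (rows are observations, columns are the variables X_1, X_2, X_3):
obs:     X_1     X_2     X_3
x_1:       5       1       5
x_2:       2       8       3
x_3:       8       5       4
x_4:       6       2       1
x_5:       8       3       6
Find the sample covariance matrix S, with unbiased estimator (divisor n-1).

Step 1 — column means:
  mean(X_1) = (5 + 2 + 8 + 6 + 8) / 5 = 29/5 = 5.8
  mean(X_2) = (1 + 8 + 5 + 2 + 3) / 5 = 19/5 = 3.8
  mean(X_3) = (5 + 3 + 4 + 1 + 6) / 5 = 19/5 = 3.8

Step 2 — sample covariance S[i,j] = (1/(n-1)) · Σ_k (x_{k,i} - mean_i) · (x_{k,j} - mean_j), with n-1 = 4.
  S[X_1,X_1] = ((-0.8)·(-0.8) + (-3.8)·(-3.8) + (2.2)·(2.2) + (0.2)·(0.2) + (2.2)·(2.2)) / 4 = 24.8/4 = 6.2
  S[X_1,X_2] = ((-0.8)·(-2.8) + (-3.8)·(4.2) + (2.2)·(1.2) + (0.2)·(-1.8) + (2.2)·(-0.8)) / 4 = -13.2/4 = -3.3
  S[X_1,X_3] = ((-0.8)·(1.2) + (-3.8)·(-0.8) + (2.2)·(0.2) + (0.2)·(-2.8) + (2.2)·(2.2)) / 4 = 6.8/4 = 1.7
  S[X_2,X_2] = ((-2.8)·(-2.8) + (4.2)·(4.2) + (1.2)·(1.2) + (-1.8)·(-1.8) + (-0.8)·(-0.8)) / 4 = 30.8/4 = 7.7
  S[X_2,X_3] = ((-2.8)·(1.2) + (4.2)·(-0.8) + (1.2)·(0.2) + (-1.8)·(-2.8) + (-0.8)·(2.2)) / 4 = -3.2/4 = -0.8
  S[X_3,X_3] = ((1.2)·(1.2) + (-0.8)·(-0.8) + (0.2)·(0.2) + (-2.8)·(-2.8) + (2.2)·(2.2)) / 4 = 14.8/4 = 3.7

S is symmetric (S[j,i] = S[i,j]). Assembling:

S = [[6.2, -3.3, 1.7],
 [-3.3, 7.7, -0.8],
 [1.7, -0.8, 3.7]]


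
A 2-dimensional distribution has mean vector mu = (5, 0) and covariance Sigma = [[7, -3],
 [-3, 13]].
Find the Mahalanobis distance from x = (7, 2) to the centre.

Step 1 — centre the observation: (x - mu) = (2, 2).

Step 2 — invert Sigma. det(Sigma) = 7·13 - (-3)² = 82.
  Sigma^{-1} = (1/det) · [[d, -b], [-b, a]] = [[0.1585, 0.0366],
 [0.0366, 0.0854]].

Step 3 — form the quadratic (x - mu)^T · Sigma^{-1} · (x - mu):
  Sigma^{-1} · (x - mu) = (0.3902, 0.2439).
  (x - mu)^T · [Sigma^{-1} · (x - mu)] = (2)·(0.3902) + (2)·(0.2439) = 1.2683.

Step 4 — take square root: d = √(1.2683) ≈ 1.1262.

d(x, mu) = √(1.2683) ≈ 1.1262


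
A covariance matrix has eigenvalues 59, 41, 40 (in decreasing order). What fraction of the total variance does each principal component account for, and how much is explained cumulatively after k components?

Step 1 — total variance = trace(Sigma) = Σ λ_i = 59 + 41 + 40 = 140.

Step 2 — fraction explained by component i = λ_i / Σ λ:
  PC1: 59/140 = 0.4214
  PC2: 41/140 = 0.2929
  PC3: 40/140 = 0.2857

Step 3 — cumulative fraction after k components = (λ_1 + ... + λ_k) / Σ λ:
  k = 1: 59/140 = 0.4214
  k = 2: (59 + 41)/140 = 100/140 = 0.7143
  k = 3: (59 + 41 + 40)/140 = 140/140 = 1

Summary (fraction, with percent):

explained: PC1 0.4214 (42.14%), PC2 0.2929 (29.29%), PC3 0.2857 (28.57%);  cumulative: 0.4214, 0.7143, 1


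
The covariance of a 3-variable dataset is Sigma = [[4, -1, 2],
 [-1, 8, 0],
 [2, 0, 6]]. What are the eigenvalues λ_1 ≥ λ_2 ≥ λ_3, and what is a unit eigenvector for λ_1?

Step 1 — characteristic polynomial p(λ) = det(λI - Sigma) = λ³ - tr·λ² + c_1·λ - det, where tr = trace, c_1 = sum of the principal 2×2 minors, det = det(Sigma):
  tr = 4 + 8 + 6 = 18,
  c_1 = (4·8 - (-1)²) + (4·6 - (2)²) + (8·6 - (0)²) = 31 + 20 + 48 = 99,
  det = 4·(8·6 - (0)²) - (-1)·((-1)·6 - (0)·(2)) + (2)·((-1)·(0) - 8·(2)) = 4·(48) - (-1)·(-6) + (2)·(-16) = 154.
  So p(λ) = λ³ - 18λ² + 99λ - 154.
Step 2 — look for an integer root (rational root theorem: any rational root is an integer divisor of 154). Testing λ = 7:
  p(7) = 343 - 882 + 693 - 154 = 0  ✓
  Dividing out (λ - 7): p(λ) = (λ - 7)(λ² - 11λ + 22).
Step 3 — remaining eigenvalues from the quadratic λ² - 11λ + 22 = 0:
  Δ = 11² - 4·22 = 121 - 88 = 33,  λ = (11 ± √33)/2 = (11 ± 5.7446)/2 ≈ 8.3723 or 2.6277.
  Sorted: λ_1 = 8.3723,  λ_2 = 7,  λ_3 = 2.6277  (check: sum = 18 = tr ✓).

Step 4 — unit eigenvector for λ_1 ≈ 8.3723: v spans the null space of (Sigma - λ_1 I), whose rows are
  r_1 = (-4.3723, -1, 2),  r_2 = (-1, -0.3723, 0),  r_3 = (2, 0, -2.3723).
  v is orthogonal to every row, so take v ∝ r_1 × r_2 = ((-1)·(0) - (2)·(-0.3723), (2)·(-1) - (-4.3723)·(0), (-4.3723)·(-0.3723) - (-1)·(-1)) ≈ (0.7446, -2, 0.6277).
  Let u = (0.7446, -2, 0.6277).
  ||u|| = √((0.7446)² + (-2)² + (0.6277)²) = √(4.9484) ≈ 2.2245,  v_1 = u/||u|| ≈ (0.3347, -0.8991, 0.2822) (||v_1|| = 1).

λ_1 = 8.3723,  λ_2 = 7,  λ_3 = 2.6277;  v_1 ≈ (0.3347, -0.8991, 0.2822)


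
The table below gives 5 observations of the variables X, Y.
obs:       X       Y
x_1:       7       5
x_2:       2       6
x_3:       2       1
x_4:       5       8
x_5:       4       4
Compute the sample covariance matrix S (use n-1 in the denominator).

Step 1 — column means:
  mean(X) = (7 + 2 + 2 + 5 + 4) / 5 = 20/5 = 4
  mean(Y) = (5 + 6 + 1 + 8 + 4) / 5 = 24/5 = 4.8

Step 2 — sample covariance S[i,j] = (1/(n-1)) · Σ_k (x_{k,i} - mean_i) · (x_{k,j} - mean_j), with n-1 = 4.
  S[X,X] = ((3)·(3) + (-2)·(-2) + (-2)·(-2) + (1)·(1) + (0)·(0)) / 4 = 18/4 = 4.5
  S[X,Y] = ((3)·(0.2) + (-2)·(1.2) + (-2)·(-3.8) + (1)·(3.2) + (0)·(-0.8)) / 4 = 9/4 = 2.25
  S[Y,Y] = ((0.2)·(0.2) + (1.2)·(1.2) + (-3.8)·(-3.8) + (3.2)·(3.2) + (-0.8)·(-0.8)) / 4 = 26.8/4 = 6.7

S is symmetric (S[j,i] = S[i,j]). Assembling:

S = [[4.5, 2.25],
 [2.25, 6.7]]


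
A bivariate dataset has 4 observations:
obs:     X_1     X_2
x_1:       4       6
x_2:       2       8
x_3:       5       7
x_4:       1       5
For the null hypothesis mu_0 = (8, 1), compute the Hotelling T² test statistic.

Step 1 — sample mean vector:
  mean(X_1) = (4 + 2 + 5 + 1) / 4 = 12/4 = 3
  mean(X_2) = (6 + 8 + 7 + 5) / 4 = 26/4 = 6.5
  x̄ = (3, 6.5),  deviation x̄ - mu_0 = (3, 6.5) - (8, 1) = (-5, 5.5).

Step 2 — sample covariance matrix, S[i,j] = (1/(n-1)) · Σ_k (x_{k,i} - mean_i) · (x_{k,j} - mean_j), divisor n-1 = 3:
  S[X_1,X_1] = ((1)·(1) + (-1)·(-1) + (2)·(2) + (-2)·(-2)) / 3 = 10/3 = 3.3333
  S[X_1,X_2] = ((1)·(-0.5) + (-1)·(1.5) + (2)·(0.5) + (-2)·(-1.5)) / 3 = 2/3 = 0.6667
  S[X_2,X_2] = ((-0.5)·(-0.5) + (1.5)·(1.5) + (0.5)·(0.5) + (-1.5)·(-1.5)) / 3 = 5/3 = 1.6667
  S = [[3.3333, 0.6667],
 [0.6667, 1.6667]].

Step 3 — invert S. det(S) = 3.3333·1.6667 - (0.6667)² = 5.1111.
  S^{-1} = (1/det) · [[d, -b], [-b, a]] = [[0.3261, -0.1304],
 [-0.1304, 0.6522]].

Step 4 — quadratic form (x̄ - mu_0)^T · S^{-1} · (x̄ - mu_0):
  S^{-1} · (x̄ - mu_0) = (-2.3478, 4.2391),
  (x̄ - mu_0)^T · [...] = (-5)·(-2.3478) + (5.5)·(4.2391) = 35.0543.

Step 5 — scale by n: T² = 4 · 35.0543 = 140.2174.

T² ≈ 140.2174


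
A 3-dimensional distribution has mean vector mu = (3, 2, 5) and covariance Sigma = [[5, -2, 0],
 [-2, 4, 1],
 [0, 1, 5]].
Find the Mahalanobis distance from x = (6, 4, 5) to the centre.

Step 1 — centre the observation: (x - mu) = (3, 2, 0).

Step 2 — invert Sigma (cofactor / det for 3×3, or solve directly):
  Sigma^{-1} = [[0.2533, 0.1333, -0.0267],
 [0.1333, 0.3333, -0.0667],
 [-0.0267, -0.0667, 0.2133]].

Step 3 — form the quadratic (x - mu)^T · Sigma^{-1} · (x - mu):
  Sigma^{-1} · (x - mu) = (1.0267, 1.0667, -0.2133).
  (x - mu)^T · [Sigma^{-1} · (x - mu)] = (3)·(1.0267) + (2)·(1.0667) + (0)·(-0.2133) = 5.2133.

Step 4 — take square root: d = √(5.2133) ≈ 2.2833.

d(x, mu) = √(5.2133) ≈ 2.2833


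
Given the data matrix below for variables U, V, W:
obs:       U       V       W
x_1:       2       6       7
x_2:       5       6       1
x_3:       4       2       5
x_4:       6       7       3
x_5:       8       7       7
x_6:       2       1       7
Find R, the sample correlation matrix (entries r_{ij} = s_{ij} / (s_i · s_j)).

Step 1 — column means:
  mean(U) = (2 + 5 + 4 + 6 + 8 + 2) / 6 = 27/6 = 4.5
  mean(V) = (6 + 6 + 2 + 7 + 7 + 1) / 6 = 29/6 = 4.8333
  mean(W) = (7 + 1 + 5 + 3 + 7 + 7) / 6 = 30/6 = 5

Step 2 — sample variances and covariances s[i,j] = (1/(n-1)) · Σ_k (x_{k,i} - mean_i) · (x_{k,j} - mean_j), with n-1 = 5:
  s[U,U] = ((-2.5)·(-2.5) + (0.5)·(0.5) + (-0.5)·(-0.5) + (1.5)·(1.5) + (3.5)·(3.5) + (-2.5)·(-2.5)) / 5 = 27.5/5 = 5.5
  s[U,V] = ((-2.5)·(1.1667) + (0.5)·(1.1667) + (-0.5)·(-2.8333) + (1.5)·(2.1667) + (3.5)·(2.1667) + (-2.5)·(-3.8333)) / 5 = 19.5/5 = 3.9
  s[U,W] = ((-2.5)·(2) + (0.5)·(-4) + (-0.5)·(0) + (1.5)·(-2) + (3.5)·(2) + (-2.5)·(2)) / 5 = -8/5 = -1.6
  s[V,V] = ((1.1667)·(1.1667) + (1.1667)·(1.1667) + (-2.8333)·(-2.8333) + (2.1667)·(2.1667) + (2.1667)·(2.1667) + (-3.8333)·(-3.8333)) / 5 = 34.8333/5 = 6.9667
  s[V,W] = ((1.1667)·(2) + (1.1667)·(-4) + (-2.8333)·(0) + (2.1667)·(-2) + (2.1667)·(2) + (-3.8333)·(2)) / 5 = -10/5 = -2
  s[W,W] = ((2)·(2) + (-4)·(-4) + (0)·(0) + (-2)·(-2) + (2)·(2) + (2)·(2)) / 5 = 32/5 = 6.4
  Sample standard deviations s_i = √(s[i,i]):
  s(U) = √(5.5) = 2.3452
  s(V) = √(6.9667) = 2.6394
  s(W) = √(6.4) = 2.5298

Step 3 — r_{ij} = s_{ij} / (s_i · s_j):
  r[U,U] = 1 (diagonal).
  r[U,V] = 3.9 / (2.3452 · 2.6394) = 3.9 / 6.19 = 0.63
  r[U,W] = -1.6 / (2.3452 · 2.5298) = -1.6 / 5.933 = -0.2697
  r[V,V] = 1 (diagonal).
  r[V,W] = -2 / (2.6394 · 2.5298) = -2 / 6.6773 = -0.2995
  r[W,W] = 1 (diagonal).

R is symmetric with unit diagonal. Assembling:

R = [[1, 0.63, -0.2697],
 [0.63, 1, -0.2995],
 [-0.2697, -0.2995, 1]]


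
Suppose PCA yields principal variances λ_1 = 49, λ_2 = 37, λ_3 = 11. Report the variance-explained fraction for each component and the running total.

Step 1 — total variance = trace(Sigma) = Σ λ_i = 49 + 37 + 11 = 97.

Step 2 — fraction explained by component i = λ_i / Σ λ:
  PC1: 49/97 = 0.5052
  PC2: 37/97 = 0.3814
  PC3: 11/97 = 0.1134

Step 3 — cumulative fraction after k components = (λ_1 + ... + λ_k) / Σ λ:
  k = 1: 49/97 = 0.5052
  k = 2: (49 + 37)/97 = 86/97 = 0.8866
  k = 3: (49 + 37 + 11)/97 = 97/97 = 1

Summary (fraction, with percent):

explained: PC1 0.5052 (50.52%), PC2 0.3814 (38.14%), PC3 0.1134 (11.34%);  cumulative: 0.5052, 0.8866, 1


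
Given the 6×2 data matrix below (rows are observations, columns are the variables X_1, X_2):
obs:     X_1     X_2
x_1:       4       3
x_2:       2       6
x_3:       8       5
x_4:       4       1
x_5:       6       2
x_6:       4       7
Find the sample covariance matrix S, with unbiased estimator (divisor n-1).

Step 1 — column means:
  mean(X_1) = (4 + 2 + 8 + 4 + 6 + 4) / 6 = 28/6 = 4.6667
  mean(X_2) = (3 + 6 + 5 + 1 + 2 + 7) / 6 = 24/6 = 4

Step 2 — sample covariance S[i,j] = (1/(n-1)) · Σ_k (x_{k,i} - mean_i) · (x_{k,j} - mean_j), with n-1 = 5.
  S[X_1,X_1] = ((-0.6667)·(-0.6667) + (-2.6667)·(-2.6667) + (3.3333)·(3.3333) + (-0.6667)·(-0.6667) + (1.3333)·(1.3333) + (-0.6667)·(-0.6667)) / 5 = 21.3333/5 = 4.2667
  S[X_1,X_2] = ((-0.6667)·(-1) + (-2.6667)·(2) + (3.3333)·(1) + (-0.6667)·(-3) + (1.3333)·(-2) + (-0.6667)·(3)) / 5 = -4/5 = -0.8
  S[X_2,X_2] = ((-1)·(-1) + (2)·(2) + (1)·(1) + (-3)·(-3) + (-2)·(-2) + (3)·(3)) / 5 = 28/5 = 5.6

S is symmetric (S[j,i] = S[i,j]). Assembling:

S = [[4.2667, -0.8],
 [-0.8, 5.6]]
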